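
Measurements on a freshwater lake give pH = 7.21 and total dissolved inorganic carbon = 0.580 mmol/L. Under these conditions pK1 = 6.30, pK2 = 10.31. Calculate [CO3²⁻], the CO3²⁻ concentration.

[CO3²⁻] = 0.410 μmol/L

α₂ = 1 / (1 + [H⁺]/K2 + [H⁺]²/(K1K2)) = 1 / (1 + 10^+3.10 + 10^+2.19)
   = 1 / (1 + 1258.9 + 154.88) = 1/1414.8 = 0.0007068
[CO3²⁻] = α₂ × DIC = 0.0007068 × 0.580 = 0.000410 mmol/L = 0.410 μmol/L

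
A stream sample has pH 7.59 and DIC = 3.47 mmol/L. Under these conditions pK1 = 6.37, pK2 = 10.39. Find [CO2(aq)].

[CO2*] = 0.197 mmol/L

α₀ = 1 / (1 + K1/[H⁺] + K1K2/[H⁺]²) = 1 / (1 + 10^+1.22 + 10^-1.58)
   = 1 / (1 + 16.596 + 0.026303) = 1/17.622 = 0.05675
[CO2*] = α₀ × DIC = 0.05675 × 3.47 = 0.197 mmol/L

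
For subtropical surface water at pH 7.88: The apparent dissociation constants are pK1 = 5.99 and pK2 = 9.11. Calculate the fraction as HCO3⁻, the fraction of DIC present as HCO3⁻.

α₁ = 1 / (1 + [H⁺]/K1 + K2/[H⁺]) = 1 / (1 + 10^-1.89 + 10^-1.23)
   = 1 / (1 + 0.012882 + 0.058884) = 1/1.0718 = 0.9330

α₁ = 0.933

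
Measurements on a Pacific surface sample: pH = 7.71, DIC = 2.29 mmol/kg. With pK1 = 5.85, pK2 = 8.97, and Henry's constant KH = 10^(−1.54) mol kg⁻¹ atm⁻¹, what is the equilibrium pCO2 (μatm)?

pCO2 = 1030 μatm

α₀ = 1 / (1 + K1/[H⁺] + K1K2/[H⁺]²) = 1 / (1 + 10^+1.86 + 10^+0.60)
   = 1 / (1 + 72.444 + 3.9811) = 1/77.425 = 0.01292
[CO2*] = α₀ × DIC = 0.01292 × 2.29 = 0.02958 mmol/kg
pCO2 = [CO2*]/KH = 2.958×10^-5 / 2.884×10^-2 = 1030 μatm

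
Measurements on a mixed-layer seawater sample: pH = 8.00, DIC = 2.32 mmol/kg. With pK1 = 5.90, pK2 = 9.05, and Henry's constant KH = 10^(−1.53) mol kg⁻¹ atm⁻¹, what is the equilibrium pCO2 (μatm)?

α₀ = 1 / (1 + K1/[H⁺] + K1K2/[H⁺]²) = 1 / (1 + 10^+2.10 + 10^+1.05)
   = 1 / (1 + 125.89 + 11.220) = 1/138.11 = 0.007240
[CO2*] = α₀ × DIC = 0.007240 × 2.32 = 0.01680 mmol/kg = 16.80 μmol/kg
pCO2 = [CO2*]/KH = 1.680×10^-5 / 2.951×10^-2 = 569 μatm

pCO2 = 569 μatm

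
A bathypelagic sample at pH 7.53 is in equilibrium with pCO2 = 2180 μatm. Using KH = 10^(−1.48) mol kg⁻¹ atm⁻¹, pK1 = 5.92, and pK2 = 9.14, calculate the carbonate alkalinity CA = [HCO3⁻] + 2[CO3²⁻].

[CO2*] = KH · pCO2 = 10^(−1.48) × 2180×10^-6 = 7.219×10^-5 mol/kg
α₀ = 1/(1 + K1/[H⁺] + K1K2/[H⁺]²) = 1/(1 + 10^+1.61 + 10^+0.00) = 0.02340
DIC = [CO2*]/α₀ = 7.219×10^-5 / 0.02340 = 3.085 mmol/kg
CA = (α₁ + 2α₂)·DIC = (0.9532 + 2×0.02340) × 3.085 = 3.09 mmol/kg

CA = 3.09 mmol/kg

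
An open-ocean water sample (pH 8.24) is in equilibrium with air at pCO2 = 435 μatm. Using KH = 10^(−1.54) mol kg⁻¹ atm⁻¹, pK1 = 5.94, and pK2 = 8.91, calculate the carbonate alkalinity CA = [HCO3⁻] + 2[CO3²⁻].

CA = 3.57 mmol/kg

[CO2*] = KH · pCO2 = 10^(−1.54) × 435×10^-6 = 1.255×10^-5 mol/kg
α₀ = 1/(1 + K1/[H⁺] + K1K2/[H⁺]²) = 1/(1 + 10^+2.30 + 10^+1.63) = 0.004112
DIC = [CO2*]/α₀ = 1.255×10^-5 / 0.004112 = 3.051 mmol/kg
CA = (α₁ + 2α₂)·DIC = (0.8205 + 2×0.1754) × 3.051 = 3.57 mmol/kg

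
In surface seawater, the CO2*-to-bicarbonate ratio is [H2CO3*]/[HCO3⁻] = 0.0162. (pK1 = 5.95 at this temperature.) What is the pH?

pH = 7.74

From K1 = [H⁺][HCO3⁻]/[H2CO3*]:  pH = pK1 − log₁₀([H2CO3*]/[HCO3⁻])
log₁₀(0.0162) = -1.790
pH = 5.95 − (-1.790) = 7.74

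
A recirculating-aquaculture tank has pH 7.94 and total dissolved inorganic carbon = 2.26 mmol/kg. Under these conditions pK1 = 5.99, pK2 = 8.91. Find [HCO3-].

α₁ = 1 / (1 + [H⁺]/K1 + K2/[H⁺]) = 1 / (1 + 10^-1.95 + 10^-0.97)
   = 1 / (1 + 0.011220 + 0.10715) = 1/1.1184 = 0.8942
[HCO3⁻] = α₁ × DIC = 0.8942 × 2.26 = 2.02 mmol/kg

[HCO3⁻] = 2.02 mmol/kg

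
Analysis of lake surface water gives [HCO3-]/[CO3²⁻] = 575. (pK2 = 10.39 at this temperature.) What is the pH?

pH = 7.63

From K2 = [H⁺][CO3²⁻]/[HCO3-]:  pH = pK2 − log₁₀([HCO3-]/[CO3²⁻])
log₁₀(575) = +2.760
pH = 10.39 − (+2.760) = 7.63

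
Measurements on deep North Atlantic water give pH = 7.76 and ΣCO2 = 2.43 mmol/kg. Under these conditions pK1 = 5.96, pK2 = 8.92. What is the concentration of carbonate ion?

[CO3²⁻] = 0.155 mmol/kg

α₂ = 1 / (1 + [H⁺]/K2 + [H⁺]²/(K1K2)) = 1 / (1 + 10^+1.16 + 10^-0.64)
   = 1 / (1 + 14.454 + 0.22909) = 1/15.683 = 0.06376
[CO3²⁻] = α₂ × DIC = 0.06376 × 2.43 = 0.155 mmol/kg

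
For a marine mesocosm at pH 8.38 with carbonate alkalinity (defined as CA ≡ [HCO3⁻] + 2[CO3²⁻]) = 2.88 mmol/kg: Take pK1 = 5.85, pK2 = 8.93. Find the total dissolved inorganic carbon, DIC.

CA = [HCO3⁻] + 2[CO3²⁻] = (α₁ + 2α₂)·DIC
At pH 8.38: [H⁺]/K1 = 10^-2.53 = 0.0029512, K2/[H⁺] = 10^-0.55 = 0.28184
α₁ = 1/(1 + 0.0029512 + 0.28184) = 1/1.2848 = 0.7783; α₂ = α₁·K2/[H⁺] = 0.2194
α₁ + 2α₂ = 1.2171
DIC = CA / (α₁ + 2α₂) = 2.88 / 1.2171 = 2.37 mmol/kg

DIC = 2.37 mmol/kg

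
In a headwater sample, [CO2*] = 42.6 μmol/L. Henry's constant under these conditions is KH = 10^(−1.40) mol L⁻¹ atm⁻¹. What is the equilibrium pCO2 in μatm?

KH = 10^(−1.40) = 3.981×10^-2 mol L⁻¹ atm⁻¹
pCO2 = [CO2*]/KH = 42.6×10^-6 / 3.981×10^-2 = 1.07×10^-3 atm = 1070 μatm

pCO2 = 1070 μatm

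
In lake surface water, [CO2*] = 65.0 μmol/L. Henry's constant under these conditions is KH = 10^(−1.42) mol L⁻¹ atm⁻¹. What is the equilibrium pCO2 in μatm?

pCO2 = 1710 μatm

KH = 10^(−1.42) = 3.802×10^-2 mol L⁻¹ atm⁻¹
pCO2 = [CO2*]/KH = 65.0×10^-6 / 3.802×10^-2 = 1.71×10^-3 atm = 1710 μatm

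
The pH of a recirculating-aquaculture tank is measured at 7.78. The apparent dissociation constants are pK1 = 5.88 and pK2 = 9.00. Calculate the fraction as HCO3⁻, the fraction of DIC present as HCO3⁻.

α₁ = 1 / (1 + [H⁺]/K1 + K2/[H⁺]) = 1 / (1 + 10^-1.90 + 10^-1.22)
   = 1 / (1 + 0.012589 + 0.060256) = 1/1.0728 = 0.9321

α₁ = 0.932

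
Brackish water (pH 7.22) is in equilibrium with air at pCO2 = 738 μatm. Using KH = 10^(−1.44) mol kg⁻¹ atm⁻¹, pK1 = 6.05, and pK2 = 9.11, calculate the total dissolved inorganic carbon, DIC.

[CO2*] = KH · pCO2 = 10^(−1.44) × 738×10^-6 = 2.680×10^-5 mol/kg
α₀ = 1/(1 + K1/[H⁺] + K1K2/[H⁺]²) = 1/(1 + 10^+1.17 + 10^-0.72) = 0.06257
DIC = [CO2*]/α₀ = 2.680×10^-5 / 0.06257 = 0.428 mmol/kg

DIC = 0.428 mmol/kg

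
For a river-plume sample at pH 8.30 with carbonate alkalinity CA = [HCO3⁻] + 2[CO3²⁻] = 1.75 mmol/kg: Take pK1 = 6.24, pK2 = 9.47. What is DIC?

DIC = 1.66 mmol/kg

CA = [HCO3⁻] + 2[CO3²⁻] = (α₁ + 2α₂)·DIC
At pH 8.30: [H⁺]/K1 = 10^-2.06 = 0.0087096, K2/[H⁺] = 10^-1.17 = 0.067608
α₁ = 1/(1 + 0.0087096 + 0.067608) = 1/1.0763 = 0.9291; α₂ = α₁·K2/[H⁺] = 0.06281
α₁ + 2α₂ = 1.0547
DIC = CA / (α₁ + 2α₂) = 1.75 / 1.0547 = 1.66 mmol/kg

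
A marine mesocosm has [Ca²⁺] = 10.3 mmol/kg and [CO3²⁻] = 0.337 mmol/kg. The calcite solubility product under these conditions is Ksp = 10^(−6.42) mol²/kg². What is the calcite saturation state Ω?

Ksp = 10^(−6.42) = 3.802×10^-7
Ω = [Ca²⁺][CO3²⁻]/Ksp = (10.3×10^-3)(0.337×10^-3) / 3.802×10^-7 = 9.13

Ω = 9.13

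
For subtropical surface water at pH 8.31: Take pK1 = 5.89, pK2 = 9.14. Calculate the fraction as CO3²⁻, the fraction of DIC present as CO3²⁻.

α₂ = 0.128

α₂ = 1 / (1 + [H⁺]/K2 + [H⁺]²/(K1K2)) = 1 / (1 + 10^+0.83 + 10^-1.59)
   = 1 / (1 + 6.7608 + 0.025704) = 1/7.7865 = 0.1284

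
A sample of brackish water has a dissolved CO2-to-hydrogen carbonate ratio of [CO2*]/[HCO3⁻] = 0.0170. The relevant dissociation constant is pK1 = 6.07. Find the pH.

From K1 = [H⁺][HCO3⁻]/[CO2*]:  pH = pK1 − log₁₀([CO2*]/[HCO3⁻])
log₁₀(0.0170) = -1.770
pH = 6.07 − (-1.770) = 7.84

pH = 7.84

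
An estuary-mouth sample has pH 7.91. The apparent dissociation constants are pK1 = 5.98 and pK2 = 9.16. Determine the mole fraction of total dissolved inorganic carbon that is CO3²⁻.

α₂ = 1 / (1 + [H⁺]/K2 + [H⁺]²/(K1K2)) = 1 / (1 + 10^+1.25 + 10^-0.68)
   = 1 / (1 + 17.783 + 0.20893) = 1/18.992 = 0.05265

α₂ = 0.0527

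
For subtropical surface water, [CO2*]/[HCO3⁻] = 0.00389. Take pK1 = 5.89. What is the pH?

pH = 8.30

From K1 = [H⁺][HCO3⁻]/[CO2*]:  pH = pK1 − log₁₀([CO2*]/[HCO3⁻])
log₁₀(0.00389) = -2.410
pH = 5.89 − (-2.410) = 8.30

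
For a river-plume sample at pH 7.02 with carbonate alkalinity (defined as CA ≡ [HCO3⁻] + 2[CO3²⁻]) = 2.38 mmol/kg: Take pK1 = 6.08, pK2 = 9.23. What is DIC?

CA = [HCO3⁻] + 2[CO3²⁻] = (α₁ + 2α₂)·DIC
At pH 7.02: [H⁺]/K1 = 10^-0.94 = 0.11482, K2/[H⁺] = 10^-2.21 = 0.0061660
α₁ = 1/(1 + 0.11482 + 0.0061660) = 1/1.1210 = 0.8921; α₂ = α₁·K2/[H⁺] = 0.005500
α₁ + 2α₂ = 0.9031
DIC = CA / (α₁ + 2α₂) = 2.38 / 0.9031 = 2.64 mmol/kg

DIC = 2.64 mmol/kg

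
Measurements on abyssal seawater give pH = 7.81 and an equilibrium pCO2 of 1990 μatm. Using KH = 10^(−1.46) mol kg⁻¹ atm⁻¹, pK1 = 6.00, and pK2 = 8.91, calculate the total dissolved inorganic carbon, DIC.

[CO2*] = KH · pCO2 = 10^(−1.46) × 1990×10^-6 = 6.900×10^-5 mol/kg
α₀ = 1/(1 + K1/[H⁺] + K1K2/[H⁺]²) = 1/(1 + 10^+1.81 + 10^+0.71) = 0.01415
DIC = [CO2*]/α₀ = 6.900×10^-5 / 0.01415 = 4.88 mmol/kg

DIC = 4.88 mmol/kg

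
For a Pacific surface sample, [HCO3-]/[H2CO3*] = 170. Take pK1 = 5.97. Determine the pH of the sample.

From K1 = [H⁺][HCO3-]/[H2CO3*]:  pH = pK1 + log₁₀([HCO3-]/[H2CO3*])
log₁₀(170) = +2.230
pH = 5.97 + (+2.230) = 8.20

pH = 8.20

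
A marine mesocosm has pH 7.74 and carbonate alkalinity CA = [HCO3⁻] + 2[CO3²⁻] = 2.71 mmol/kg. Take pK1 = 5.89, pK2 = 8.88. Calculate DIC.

CA = [HCO3⁻] + 2[CO3²⁻] = (α₁ + 2α₂)·DIC
At pH 7.74: [H⁺]/K1 = 10^-1.85 = 0.014125, K2/[H⁺] = 10^-1.14 = 0.072444
α₁ = 1/(1 + 0.014125 + 0.072444) = 1/1.0866 = 0.9203; α₂ = α₁·K2/[H⁺] = 0.06667
α₁ + 2α₂ = 1.0537
DIC = CA / (α₁ + 2α₂) = 2.71 / 1.0537 = 2.57 mmol/kg

DIC = 2.57 mmol/kg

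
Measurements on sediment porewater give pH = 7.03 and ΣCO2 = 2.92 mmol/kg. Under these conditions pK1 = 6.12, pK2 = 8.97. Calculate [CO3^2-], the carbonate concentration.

α₂ = 1 / (1 + [H⁺]/K2 + [H⁺]²/(K1K2)) = 1 / (1 + 10^+1.94 + 10^+1.03)
   = 1 / (1 + 87.096 + 10.715) = 1/98.812 = 0.01012
[CO3²⁻] = α₂ × DIC = 0.01012 × 2.92 = 0.0296 mmol/kg

[CO3²⁻] = 0.0296 mmol/kg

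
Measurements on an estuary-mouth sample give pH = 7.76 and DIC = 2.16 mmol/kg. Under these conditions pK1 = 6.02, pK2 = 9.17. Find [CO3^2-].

α₂ = 1 / (1 + [H⁺]/K2 + [H⁺]²/(K1K2)) = 1 / (1 + 10^+1.41 + 10^-0.33)
   = 1 / (1 + 25.704 + 0.46774) = 1/27.172 = 0.03680
[CO3²⁻] = α₂ × DIC = 0.03680 × 2.16 = 0.0795 mmol/kg

[CO3²⁻] = 0.0795 mmol/kg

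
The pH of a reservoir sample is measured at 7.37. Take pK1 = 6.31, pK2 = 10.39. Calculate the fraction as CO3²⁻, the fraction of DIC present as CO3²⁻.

α₂ = 1 / (1 + [H⁺]/K2 + [H⁺]²/(K1K2)) = 1 / (1 + 10^+3.02 + 10^+1.96)
   = 1 / (1 + 1047.1 + 91.201) = 1/1139.3 = 0.0008777

α₂ = 0.000878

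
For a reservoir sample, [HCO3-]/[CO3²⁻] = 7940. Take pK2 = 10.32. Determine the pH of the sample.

pH = 6.42

From K2 = [H⁺][CO3²⁻]/[HCO3-]:  pH = pK2 − log₁₀([HCO3-]/[CO3²⁻])
log₁₀(7940) = +3.900
pH = 10.32 − (+3.900) = 6.42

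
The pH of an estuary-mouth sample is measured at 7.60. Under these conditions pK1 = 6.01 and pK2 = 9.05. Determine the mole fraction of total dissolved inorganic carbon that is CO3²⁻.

α₂ = 1 / (1 + [H⁺]/K2 + [H⁺]²/(K1K2)) = 1 / (1 + 10^+1.45 + 10^-0.14)
   = 1 / (1 + 28.184 + 0.72444) = 1/29.908 = 0.03344

α₂ = 0.0334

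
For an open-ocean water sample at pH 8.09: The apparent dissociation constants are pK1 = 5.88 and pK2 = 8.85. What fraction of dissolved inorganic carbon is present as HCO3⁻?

α₁ = 0.847

α₁ = 1 / (1 + [H⁺]/K1 + K2/[H⁺]) = 1 / (1 + 10^-2.21 + 10^-0.76)
   = 1 / (1 + 0.0061660 + 0.17378) = 1/1.1799 = 0.8475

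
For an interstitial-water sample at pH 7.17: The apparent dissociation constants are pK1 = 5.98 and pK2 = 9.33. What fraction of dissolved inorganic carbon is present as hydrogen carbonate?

α₁ = 0.933

α₁ = 1 / (1 + [H⁺]/K1 + K2/[H⁺]) = 1 / (1 + 10^-1.19 + 10^-2.16)
   = 1 / (1 + 0.064565 + 0.0069183) = 1/1.0715 = 0.9333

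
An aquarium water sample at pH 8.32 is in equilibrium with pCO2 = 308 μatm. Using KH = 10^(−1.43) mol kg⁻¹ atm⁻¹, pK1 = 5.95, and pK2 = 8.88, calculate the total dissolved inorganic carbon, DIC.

[CO2*] = KH · pCO2 = 10^(−1.43) × 308×10^-6 = 1.144×10^-5 mol/kg
α₀ = 1/(1 + K1/[H⁺] + K1K2/[H⁺]²) = 1/(1 + 10^+2.37 + 10^+1.81) = 0.003333
DIC = [CO2*]/α₀ = 1.144×10^-5 / 0.003333 = 3.43 mmol/kg

DIC = 3.43 mmol/kg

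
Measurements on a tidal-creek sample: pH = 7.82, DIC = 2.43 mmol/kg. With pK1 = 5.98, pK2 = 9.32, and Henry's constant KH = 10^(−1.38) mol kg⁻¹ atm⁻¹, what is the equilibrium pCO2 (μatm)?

α₀ = 1 / (1 + K1/[H⁺] + K1K2/[H⁺]²) = 1 / (1 + 10^+1.84 + 10^+0.34)
   = 1 / (1 + 69.183 + 2.1878) = 1/72.371 = 0.01382
[CO2*] = α₀ × DIC = 0.01382 × 2.43 = 0.03358 mmol/kg
pCO2 = [CO2*]/KH = 3.358×10^-5 / 4.169×10^-2 = 805 μatm

pCO2 = 805 μatm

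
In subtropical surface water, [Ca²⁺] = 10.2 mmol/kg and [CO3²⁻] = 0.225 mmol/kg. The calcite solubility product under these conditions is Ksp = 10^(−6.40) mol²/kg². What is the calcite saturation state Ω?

Ksp = 10^(−6.40) = 3.981×10^-7
Ω = [Ca²⁺][CO3²⁻]/Ksp = (10.2×10^-3)(0.225×10^-3) / 3.981×10^-7 = 5.76

Ω = 5.76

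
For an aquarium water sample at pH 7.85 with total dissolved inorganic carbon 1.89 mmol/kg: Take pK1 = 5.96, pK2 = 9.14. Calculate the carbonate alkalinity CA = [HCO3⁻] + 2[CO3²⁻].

CA = 1.96 mmol/kg

CA = [HCO3⁻] + 2[CO3²⁻] = (α₁ + 2α₂)·DIC
At pH 7.85: [H⁺]/K1 = 10^-1.89 = 0.012882, K2/[H⁺] = 10^-1.29 = 0.051286
α₁ = 1/(1 + 0.012882 + 0.051286) = 1/1.0642 = 0.9397; α₂ = α₁·K2/[H⁺] = 0.04819
α₁ + 2α₂ = 1.0361
CA = 1.0361 × 1.89 = 1.96 mmol/kg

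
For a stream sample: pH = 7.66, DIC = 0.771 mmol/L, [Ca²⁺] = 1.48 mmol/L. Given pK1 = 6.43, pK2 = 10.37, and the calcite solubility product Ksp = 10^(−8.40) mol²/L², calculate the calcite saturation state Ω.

Ω = 0.527

α₂ = 1 / (1 + [H⁺]/K2 + [H⁺]²/(K1K2)) = 1 / (1 + 10^+2.71 + 10^+1.48)
   = 1 / (1 + 512.86 + 30.200) = 1/544.06 = 0.001838
[CO3²⁻] = α₂ × DIC = 0.001838 × 0.771 = 0.001417 mmol/L = 1.417 μmol/L
Ksp = 10^(−8.40) = 3.981×10^-9
Ω = [Ca²⁺][CO3²⁻]/Ksp = (1.48×10^-3)(1.417×10^-6) / 3.981×10^-9 = 0.527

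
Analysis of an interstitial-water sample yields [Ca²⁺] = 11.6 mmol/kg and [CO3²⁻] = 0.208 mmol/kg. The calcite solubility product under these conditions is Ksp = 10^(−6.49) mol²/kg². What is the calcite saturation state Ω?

Ksp = 10^(−6.49) = 3.236×10^-7
Ω = [Ca²⁺][CO3²⁻]/Ksp = (11.6×10^-3)(0.208×10^-3) / 3.236×10^-7 = 7.46

Ω = 7.46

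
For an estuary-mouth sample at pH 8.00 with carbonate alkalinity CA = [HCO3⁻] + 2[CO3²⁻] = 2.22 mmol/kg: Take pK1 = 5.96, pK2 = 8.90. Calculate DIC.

DIC = 2.01 mmol/kg

CA = [HCO3⁻] + 2[CO3²⁻] = (α₁ + 2α₂)·DIC
At pH 8.00: [H⁺]/K1 = 10^-2.04 = 0.0091201, K2/[H⁺] = 10^-0.90 = 0.12589
α₁ = 1/(1 + 0.0091201 + 0.12589) = 1/1.1350 = 0.8810; α₂ = α₁·K2/[H⁺] = 0.1109
α₁ + 2α₂ = 1.1029
DIC = CA / (α₁ + 2α₂) = 2.22 / 1.1029 = 2.01 mmol/kg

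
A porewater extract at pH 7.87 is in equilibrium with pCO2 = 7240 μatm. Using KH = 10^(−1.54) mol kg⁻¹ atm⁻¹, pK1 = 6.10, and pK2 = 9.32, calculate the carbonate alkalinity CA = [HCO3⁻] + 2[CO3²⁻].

[CO2*] = KH · pCO2 = 10^(−1.54) × 7240×10^-6 = 2.088×10^-4 mol/kg
α₀ = 1/(1 + K1/[H⁺] + K1K2/[H⁺]²) = 1/(1 + 10^+1.77 + 10^+0.32) = 0.01614
DIC = [CO2*]/α₀ = 2.088×10^-4 / 0.01614 = 12.94 mmol/kg
CA = (α₁ + 2α₂)·DIC = (0.9502 + 2×0.03371) × 12.94 = 13.2 mmol/kg

CA = 13.2 mmol/kg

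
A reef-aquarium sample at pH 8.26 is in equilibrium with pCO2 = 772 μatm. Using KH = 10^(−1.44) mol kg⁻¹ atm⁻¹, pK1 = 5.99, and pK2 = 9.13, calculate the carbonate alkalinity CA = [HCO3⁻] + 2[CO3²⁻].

CA = 6.63 mmol/kg

[CO2*] = KH · pCO2 = 10^(−1.44) × 772×10^-6 = 2.803×10^-5 mol/kg
α₀ = 1/(1 + K1/[H⁺] + K1K2/[H⁺]²) = 1/(1 + 10^+2.27 + 10^+1.40) = 0.004710
DIC = [CO2*]/α₀ = 2.803×10^-5 / 0.004710 = 5.951 mmol/kg
CA = (α₁ + 2α₂)·DIC = (0.8770 + 2×0.1183) × 5.951 = 6.63 mmol/kg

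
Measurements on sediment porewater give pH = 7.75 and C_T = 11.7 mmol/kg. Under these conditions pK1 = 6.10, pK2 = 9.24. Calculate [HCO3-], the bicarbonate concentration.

α₁ = 1 / (1 + [H⁺]/K1 + K2/[H⁺]) = 1 / (1 + 10^-1.65 + 10^-1.49)
   = 1 / (1 + 0.022387 + 0.032359) = 1/1.0547 = 0.9481
[HCO3⁻] = α₁ × DIC = 0.9481 × 11.7 = 11.1 mmol/kg

[HCO3⁻] = 11.1 mmol/kg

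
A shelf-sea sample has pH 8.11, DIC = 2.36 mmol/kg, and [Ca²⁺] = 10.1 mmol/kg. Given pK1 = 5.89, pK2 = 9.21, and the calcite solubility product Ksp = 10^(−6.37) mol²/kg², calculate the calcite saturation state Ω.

α₂ = 1 / (1 + [H⁺]/K2 + [H⁺]²/(K1K2)) = 1 / (1 + 10^+1.10 + 10^-1.12)
   = 1 / (1 + 12.589 + 0.075858) = 1/13.665 = 0.07318
[CO3²⁻] = α₂ × DIC = 0.07318 × 2.36 = 0.1727 mmol/kg
Ksp = 10^(−6.37) = 4.266×10^-7
Ω = [Ca²⁺][CO3²⁻]/Ksp = (10.1×10^-3)(1.727×10^-4) / 4.266×10^-7 = 4.09

Ω = 4.09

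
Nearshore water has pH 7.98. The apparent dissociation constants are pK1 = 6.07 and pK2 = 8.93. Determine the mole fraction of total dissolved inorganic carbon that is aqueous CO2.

α₀ = 1 / (1 + K1/[H⁺] + K1K2/[H⁺]²) = 1 / (1 + 10^+1.91 + 10^+0.96)
   = 1 / (1 + 81.283 + 9.1201) = 1/91.403 = 0.01094

α₀ = 0.0109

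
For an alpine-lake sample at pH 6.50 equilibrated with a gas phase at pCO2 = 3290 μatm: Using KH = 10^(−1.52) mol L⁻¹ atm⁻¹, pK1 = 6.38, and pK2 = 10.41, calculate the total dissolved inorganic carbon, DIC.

[CO2*] = KH · pCO2 = 10^(−1.52) × 3290×10^-6 = 9.936×10^-5 mol/L
α₀ = 1/(1 + K1/[H⁺] + K1K2/[H⁺]²) = 1/(1 + 10^+0.12 + 10^-3.79) = 0.4313
DIC = [CO2*]/α₀ = 9.936×10^-5 / 0.4313 = 0.230 mmol/L

DIC = 0.230 mmol/L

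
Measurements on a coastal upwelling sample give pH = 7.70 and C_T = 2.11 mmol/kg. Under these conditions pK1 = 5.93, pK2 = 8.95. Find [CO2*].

[CO2*] = 0.0334 mmol/kg

α₀ = 1 / (1 + K1/[H⁺] + K1K2/[H⁺]²) = 1 / (1 + 10^+1.77 + 10^+0.52)
   = 1 / (1 + 58.884 + 3.3113) = 1/63.196 = 0.01582
[CO2*] = α₀ × DIC = 0.01582 × 2.11 = 0.0334 mmol/kg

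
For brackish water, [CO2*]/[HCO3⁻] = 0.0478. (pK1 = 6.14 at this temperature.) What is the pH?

From K1 = [H⁺][HCO3⁻]/[CO2*]:  pH = pK1 − log₁₀([CO2*]/[HCO3⁻])
log₁₀(0.0478) = -1.321
pH = 6.14 − (-1.321) = 7.46

pH = 7.46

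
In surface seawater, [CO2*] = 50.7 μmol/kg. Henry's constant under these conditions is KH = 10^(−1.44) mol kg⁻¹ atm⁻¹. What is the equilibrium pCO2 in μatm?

KH = 10^(−1.44) = 3.631×10^-2 mol kg⁻¹ atm⁻¹
pCO2 = [CO2*]/KH = 50.7×10^-6 / 3.631×10^-2 = 1.40×10^-3 atm = 1400 μatm

pCO2 = 1400 μatm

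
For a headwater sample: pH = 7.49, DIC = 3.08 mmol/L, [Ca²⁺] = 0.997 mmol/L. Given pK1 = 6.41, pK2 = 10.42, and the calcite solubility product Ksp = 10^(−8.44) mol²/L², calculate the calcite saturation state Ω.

α₂ = 1 / (1 + [H⁺]/K2 + [H⁺]²/(K1K2)) = 1 / (1 + 10^+2.93 + 10^+1.85)
   = 1 / (1 + 851.14 + 70.795) = 1/922.93 = 0.001084
[CO3²⁻] = α₂ × DIC = 0.001084 × 3.08 = 0.003337 mmol/L = 3.337 μmol/L
Ksp = 10^(−8.44) = 3.631×10^-9
Ω = [Ca²⁺][CO3²⁻]/Ksp = (0.997×10^-3)(3.337×10^-6) / 3.631×10^-9 = 0.916

Ω = 0.916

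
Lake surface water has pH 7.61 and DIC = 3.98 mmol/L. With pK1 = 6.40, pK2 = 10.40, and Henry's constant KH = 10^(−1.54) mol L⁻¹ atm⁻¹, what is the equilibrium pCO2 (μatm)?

pCO2 = 8000 μatm

α₀ = 1 / (1 + K1/[H⁺] + K1K2/[H⁺]²) = 1 / (1 + 10^+1.21 + 10^-1.58)
   = 1 / (1 + 16.218 + 0.026303) = 1/17.244 = 0.05799
[CO2*] = α₀ × DIC = 0.05799 × 3.98 = 0.2308 mmol/L
pCO2 = [CO2*]/KH = 2.308×10^-4 / 2.884×10^-2 = 8000 μatm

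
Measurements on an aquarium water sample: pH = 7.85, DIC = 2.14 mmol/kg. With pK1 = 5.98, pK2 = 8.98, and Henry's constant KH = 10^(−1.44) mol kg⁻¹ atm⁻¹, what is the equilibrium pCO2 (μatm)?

α₀ = 1 / (1 + K1/[H⁺] + K1K2/[H⁺]²) = 1 / (1 + 10^+1.87 + 10^+0.74)
   = 1 / (1 + 74.131 + 5.4954) = 1/80.626 = 0.01240
[CO2*] = α₀ × DIC = 0.01240 × 2.14 = 0.02654 mmol/kg
pCO2 = [CO2*]/KH = 2.654×10^-5 / 3.631×10^-2 = 731 μatm

pCO2 = 731 μatm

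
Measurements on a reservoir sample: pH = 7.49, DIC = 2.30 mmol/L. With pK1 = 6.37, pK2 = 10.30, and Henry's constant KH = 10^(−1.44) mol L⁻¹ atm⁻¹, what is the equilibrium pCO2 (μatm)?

pCO2 = 4460 μatm

α₀ = 1 / (1 + K1/[H⁺] + K1K2/[H⁺]²) = 1 / (1 + 10^+1.12 + 10^-1.69)
   = 1 / (1 + 13.183 + 0.020417) = 1/14.203 = 0.07041
[CO2*] = α₀ × DIC = 0.07041 × 2.30 = 0.1619 mmol/L
pCO2 = [CO2*]/KH = 1.619×10^-4 / 3.631×10^-2 = 4460 μatm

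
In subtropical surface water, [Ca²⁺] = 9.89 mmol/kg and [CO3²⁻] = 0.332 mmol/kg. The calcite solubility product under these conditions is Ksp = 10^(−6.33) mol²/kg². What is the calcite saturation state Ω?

Ksp = 10^(−6.33) = 4.677×10^-7
Ω = [Ca²⁺][CO3²⁻]/Ksp = (9.89×10^-3)(0.332×10^-3) / 4.677×10^-7 = 7.02

Ω = 7.02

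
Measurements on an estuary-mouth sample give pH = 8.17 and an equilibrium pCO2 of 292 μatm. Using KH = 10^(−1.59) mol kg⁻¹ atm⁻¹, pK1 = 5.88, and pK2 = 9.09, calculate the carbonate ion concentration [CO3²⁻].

[CO3²⁻] = 0.176 mmol/kg

[CO2*] = KH · pCO2 = 10^(−1.59) × 292×10^-6 = 7.506×10^-6 mol/kg
α₀ = 1/(1 + K1/[H⁺] + K1K2/[H⁺]²) = 1/(1 + 10^+2.29 + 10^+1.37) = 0.004557
DIC = [CO2*]/α₀ = 7.506×10^-6 / 0.004557 = 1.647 mmol/kg
[CO3²⁻] = α₂·DIC; α₂ = 0.1068, so [CO3²⁻] = 0.1068 × 1.647 = 0.176 mmol/kg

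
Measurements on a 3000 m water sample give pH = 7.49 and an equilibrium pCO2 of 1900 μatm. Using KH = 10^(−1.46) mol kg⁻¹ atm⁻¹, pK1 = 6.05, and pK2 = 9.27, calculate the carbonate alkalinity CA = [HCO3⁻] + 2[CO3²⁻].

[CO2*] = KH · pCO2 = 10^(−1.46) × 1900×10^-6 = 6.588×10^-5 mol/kg
α₀ = 1/(1 + K1/[H⁺] + K1K2/[H⁺]²) = 1/(1 + 10^+1.44 + 10^-0.34) = 0.03448
DIC = [CO2*]/α₀ = 6.588×10^-5 / 0.03448 = 1.910 mmol/kg
CA = (α₁ + 2α₂)·DIC = (0.9498 + 2×0.01576) × 1.910 = 1.87 mmol/kg

CA = 1.87 mmol/kg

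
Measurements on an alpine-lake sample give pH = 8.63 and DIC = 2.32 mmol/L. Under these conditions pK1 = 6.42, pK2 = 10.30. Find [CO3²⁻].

[CO3²⁻] = 0.0483 mmol/L

α₂ = 1 / (1 + [H⁺]/K2 + [H⁺]²/(K1K2)) = 1 / (1 + 10^+1.67 + 10^-0.54)
   = 1 / (1 + 46.774 + 0.28840) = 1/48.062 = 0.02081
[CO3²⁻] = α₂ × DIC = 0.02081 × 2.32 = 0.0483 mmol/L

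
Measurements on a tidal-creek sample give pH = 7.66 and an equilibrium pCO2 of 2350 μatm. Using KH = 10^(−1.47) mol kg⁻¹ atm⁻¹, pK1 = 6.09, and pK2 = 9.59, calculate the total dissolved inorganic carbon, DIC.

DIC = 3.07 mmol/kg

[CO2*] = KH · pCO2 = 10^(−1.47) × 2350×10^-6 = 7.963×10^-5 mol/kg
α₀ = 1/(1 + K1/[H⁺] + K1K2/[H⁺]²) = 1/(1 + 10^+1.57 + 10^-0.36) = 0.02591
DIC = [CO2*]/α₀ = 7.963×10^-5 / 0.02591 = 3.07 mmol/kg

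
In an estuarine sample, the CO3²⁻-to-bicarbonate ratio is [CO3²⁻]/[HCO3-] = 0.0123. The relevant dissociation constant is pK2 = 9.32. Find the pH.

From K2 = [H⁺][CO3²⁻]/[HCO3-]:  pH = pK2 + log₁₀([CO3²⁻]/[HCO3-])
log₁₀(0.0123) = -1.910
pH = 9.32 + (-1.910) = 7.41

pH = 7.41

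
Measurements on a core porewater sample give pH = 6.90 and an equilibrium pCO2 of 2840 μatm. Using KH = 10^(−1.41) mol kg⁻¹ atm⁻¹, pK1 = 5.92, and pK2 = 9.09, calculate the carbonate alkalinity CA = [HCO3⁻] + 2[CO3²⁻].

CA = 1.07 mmol/kg

[CO2*] = KH · pCO2 = 10^(−1.41) × 2840×10^-6 = 1.105×10^-4 mol/kg
α₀ = 1/(1 + K1/[H⁺] + K1K2/[H⁺]²) = 1/(1 + 10^+0.98 + 10^-1.21) = 0.09424
DIC = [CO2*]/α₀ = 1.105×10^-4 / 0.09424 = 1.172 mmol/kg
CA = (α₁ + 2α₂)·DIC = (0.9000 + 2×0.005811) × 1.172 = 1.07 mmol/kg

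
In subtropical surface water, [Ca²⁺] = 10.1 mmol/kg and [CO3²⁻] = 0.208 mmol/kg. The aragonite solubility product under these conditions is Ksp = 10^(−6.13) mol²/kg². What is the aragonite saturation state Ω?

Ksp = 10^(−6.13) = 7.413×10^-7
Ω = [Ca²⁺][CO3²⁻]/Ksp = (10.1×10^-3)(0.208×10^-3) / 7.413×10^-7 = 2.83

Ω = 2.83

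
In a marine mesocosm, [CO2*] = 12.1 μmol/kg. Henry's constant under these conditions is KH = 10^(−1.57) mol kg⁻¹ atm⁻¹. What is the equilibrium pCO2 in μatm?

pCO2 = 450 μatm

KH = 10^(−1.57) = 2.692×10^-2 mol kg⁻¹ atm⁻¹
pCO2 = [CO2*]/KH = 12.1×10^-6 / 2.692×10^-2 = 4.50×10^-4 atm = 450 μatm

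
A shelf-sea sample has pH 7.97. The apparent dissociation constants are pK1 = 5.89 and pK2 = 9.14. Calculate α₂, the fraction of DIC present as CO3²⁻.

α₂ = 1 / (1 + [H⁺]/K2 + [H⁺]²/(K1K2)) = 1 / (1 + 10^+1.17 + 10^-0.91)
   = 1 / (1 + 14.791 + 0.12303) = 1/15.914 = 0.06284

α₂ = 0.0628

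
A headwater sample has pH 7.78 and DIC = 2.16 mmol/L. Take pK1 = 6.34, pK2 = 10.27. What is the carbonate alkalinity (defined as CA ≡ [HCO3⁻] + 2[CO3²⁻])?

CA = 2.09 mmol/L

CA = [HCO3⁻] + 2[CO3²⁻] = (α₁ + 2α₂)·DIC
At pH 7.78: [H⁺]/K1 = 10^-1.44 = 0.036308, K2/[H⁺] = 10^-2.49 = 0.0032359
α₁ = 1/(1 + 0.036308 + 0.0032359) = 1/1.0395 = 0.9620; α₂ = α₁·K2/[H⁺] = 0.003113
α₁ + 2α₂ = 0.9682
CA = 0.9682 × 2.16 = 2.09 mmol/L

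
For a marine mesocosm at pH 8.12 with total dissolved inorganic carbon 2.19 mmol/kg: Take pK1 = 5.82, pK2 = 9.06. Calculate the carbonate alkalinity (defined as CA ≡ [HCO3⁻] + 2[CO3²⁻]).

CA = 2.40 mmol/kg

CA = [HCO3⁻] + 2[CO3²⁻] = (α₁ + 2α₂)·DIC
At pH 8.12: [H⁺]/K1 = 10^-2.30 = 0.0050119, K2/[H⁺] = 10^-0.94 = 0.11482
α₁ = 1/(1 + 0.0050119 + 0.11482) = 1/1.1198 = 0.8930; α₂ = α₁·K2/[H⁺] = 0.1025
α₁ + 2α₂ = 1.0981
CA = 1.0981 × 2.19 = 2.40 mmol/kg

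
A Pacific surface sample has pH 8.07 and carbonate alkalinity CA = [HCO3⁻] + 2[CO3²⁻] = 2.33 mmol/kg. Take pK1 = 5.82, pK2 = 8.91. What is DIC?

DIC = 2.08 mmol/kg

CA = [HCO3⁻] + 2[CO3²⁻] = (α₁ + 2α₂)·DIC
At pH 8.07: [H⁺]/K1 = 10^-2.25 = 0.0056234, K2/[H⁺] = 10^-0.84 = 0.14454
α₁ = 1/(1 + 0.0056234 + 0.14454) = 1/1.1502 = 0.8694; α₂ = α₁·K2/[H⁺] = 0.1257
α₁ + 2α₂ = 1.1208
DIC = CA / (α₁ + 2α₂) = 2.33 / 1.1208 = 2.08 mmol/kg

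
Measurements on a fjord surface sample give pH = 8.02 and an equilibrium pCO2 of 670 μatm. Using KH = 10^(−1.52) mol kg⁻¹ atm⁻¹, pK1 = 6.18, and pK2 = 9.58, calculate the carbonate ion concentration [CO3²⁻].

[CO3²⁻] = 0.0386 mmol/kg

[CO2*] = KH · pCO2 = 10^(−1.52) × 670×10^-6 = 2.023×10^-5 mol/kg
α₀ = 1/(1 + K1/[H⁺] + K1K2/[H⁺]²) = 1/(1 + 10^+1.84 + 10^+0.28) = 0.01387
DIC = [CO2*]/α₀ = 2.023×10^-5 / 0.01387 = 1.459 mmol/kg
[CO3²⁻] = α₂·DIC; α₂ = 0.02643, so [CO3²⁻] = 0.02643 × 1.459 = 0.0386 mmol/kg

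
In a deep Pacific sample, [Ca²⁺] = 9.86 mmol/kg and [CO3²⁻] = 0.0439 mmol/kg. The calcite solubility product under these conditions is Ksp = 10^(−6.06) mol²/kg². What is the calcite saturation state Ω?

Ksp = 10^(−6.06) = 8.710×10^-7
Ω = [Ca²⁺][CO3²⁻]/Ksp = (9.86×10^-3)(0.0439×10^-3) / 8.710×10^-7 = 0.497

Ω = 0.497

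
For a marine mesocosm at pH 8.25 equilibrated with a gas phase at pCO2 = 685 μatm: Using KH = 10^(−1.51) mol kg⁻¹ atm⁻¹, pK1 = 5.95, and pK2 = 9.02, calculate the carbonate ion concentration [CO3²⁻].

[CO2*] = KH · pCO2 = 10^(−1.51) × 685×10^-6 = 2.117×10^-5 mol/kg
α₀ = 1/(1 + K1/[H⁺] + K1K2/[H⁺]²) = 1/(1 + 10^+2.30 + 10^+1.53) = 0.004266
DIC = [CO2*]/α₀ = 2.117×10^-5 / 0.004266 = 4.962 mmol/kg
[CO3²⁻] = α₂·DIC; α₂ = 0.1446, so [CO3²⁻] = 0.1446 × 4.962 = 0.717 mmol/kg

[CO3²⁻] = 0.717 mmol/kg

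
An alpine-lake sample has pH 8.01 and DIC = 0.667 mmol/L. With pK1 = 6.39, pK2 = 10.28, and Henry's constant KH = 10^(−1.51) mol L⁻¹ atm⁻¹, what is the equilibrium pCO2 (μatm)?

α₀ = 1 / (1 + K1/[H⁺] + K1K2/[H⁺]²) = 1 / (1 + 10^+1.62 + 10^-0.65)
   = 1 / (1 + 41.687 + 0.22387) = 1/42.911 = 0.02330
[CO2*] = α₀ × DIC = 0.02330 × 0.667 = 0.01554 mmol/L = 15.54 μmol/L
pCO2 = [CO2*]/KH = 1.554×10^-5 / 3.090×10^-2 = 503 μatm

pCO2 = 503 μatm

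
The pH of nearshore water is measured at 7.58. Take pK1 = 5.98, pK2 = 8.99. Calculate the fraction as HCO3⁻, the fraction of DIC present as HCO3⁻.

α₁ = 1 / (1 + [H⁺]/K1 + K2/[H⁺]) = 1 / (1 + 10^-1.60 + 10^-1.41)
   = 1 / (1 + 0.025119 + 0.038905) = 1/1.0640 = 0.9398

α₁ = 0.940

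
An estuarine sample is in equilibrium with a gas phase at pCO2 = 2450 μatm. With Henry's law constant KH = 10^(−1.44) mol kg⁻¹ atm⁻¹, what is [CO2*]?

[CO2*] = 89.0 μmol/kg

KH = 10^(−1.44) = 3.631×10^-2 mol kg⁻¹ atm⁻¹
[CO2*] = KH · pCO2 = 3.631×10^-2 × 2450×10^-6 atm = 8.90×10^-5 mol/kg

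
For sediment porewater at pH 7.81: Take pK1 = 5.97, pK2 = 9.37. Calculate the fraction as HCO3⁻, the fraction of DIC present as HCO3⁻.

α₁ = 0.960

α₁ = 1 / (1 + [H⁺]/K1 + K2/[H⁺]) = 1 / (1 + 10^-1.84 + 10^-1.56)
   = 1 / (1 + 0.014454 + 0.027542) = 1/1.0420 = 0.9597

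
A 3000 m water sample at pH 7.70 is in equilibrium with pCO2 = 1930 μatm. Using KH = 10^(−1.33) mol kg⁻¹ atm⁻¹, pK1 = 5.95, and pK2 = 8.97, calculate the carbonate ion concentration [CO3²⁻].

[CO3²⁻] = 0.273 mmol/kg

[CO2*] = KH · pCO2 = 10^(−1.33) × 1930×10^-6 = 9.027×10^-5 mol/kg
α₀ = 1/(1 + K1/[H⁺] + K1K2/[H⁺]²) = 1/(1 + 10^+1.75 + 10^+0.48) = 0.01660
DIC = [CO2*]/α₀ = 9.027×10^-5 / 0.01660 = 5.439 mmol/kg
[CO3²⁻] = α₂·DIC; α₂ = 0.05012, so [CO3²⁻] = 0.05012 × 5.439 = 0.273 mmol/kg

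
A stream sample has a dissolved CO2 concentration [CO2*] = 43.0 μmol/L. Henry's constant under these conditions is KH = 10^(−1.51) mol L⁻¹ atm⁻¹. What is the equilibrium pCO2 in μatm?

KH = 10^(−1.51) = 3.090×10^-2 mol L⁻¹ atm⁻¹
pCO2 = [CO2*]/KH = 43.0×10^-6 / 3.090×10^-2 = 1.39×10^-3 atm = 1390 μatm

pCO2 = 1390 μatm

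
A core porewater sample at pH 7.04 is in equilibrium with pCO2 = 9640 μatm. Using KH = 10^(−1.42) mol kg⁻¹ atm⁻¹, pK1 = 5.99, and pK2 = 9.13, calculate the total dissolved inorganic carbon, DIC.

[CO2*] = KH · pCO2 = 10^(−1.42) × 9640×10^-6 = 3.665×10^-4 mol/kg
α₀ = 1/(1 + K1/[H⁺] + K1K2/[H⁺]²) = 1/(1 + 10^+1.05 + 10^-1.04) = 0.08123
DIC = [CO2*]/α₀ = 3.665×10^-4 / 0.08123 = 4.51 mmol/kg

DIC = 4.51 mmol/kg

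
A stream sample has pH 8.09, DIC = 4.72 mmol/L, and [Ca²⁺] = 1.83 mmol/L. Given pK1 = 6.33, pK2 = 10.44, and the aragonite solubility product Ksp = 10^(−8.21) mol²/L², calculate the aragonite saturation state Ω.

Ω = 6.12

α₂ = 1 / (1 + [H⁺]/K2 + [H⁺]²/(K1K2)) = 1 / (1 + 10^+2.35 + 10^+0.59)
   = 1 / (1 + 223.87 + 3.8905) = 1/228.76 = 0.004371
[CO3²⁻] = α₂ × DIC = 0.004371 × 4.72 = 0.02063 mmol/L
Ksp = 10^(−8.21) = 6.166×10^-9
Ω = [Ca²⁺][CO3²⁻]/Ksp = (1.83×10^-3)(2.063×10^-5) / 6.166×10^-9 = 6.12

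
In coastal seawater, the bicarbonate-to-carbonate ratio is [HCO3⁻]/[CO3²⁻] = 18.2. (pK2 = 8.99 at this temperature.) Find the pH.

pH = 7.73

From K2 = [H⁺][CO3²⁻]/[HCO3⁻]:  pH = pK2 − log₁₀([HCO3⁻]/[CO3²⁻])
log₁₀(18.2) = +1.260
pH = 8.99 − (+1.260) = 7.73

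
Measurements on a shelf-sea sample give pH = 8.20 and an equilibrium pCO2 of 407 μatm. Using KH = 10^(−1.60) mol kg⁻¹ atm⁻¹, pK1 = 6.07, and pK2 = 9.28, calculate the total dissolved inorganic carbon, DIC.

DIC = 1.50 mmol/kg

[CO2*] = KH · pCO2 = 10^(−1.60) × 407×10^-6 = 1.022×10^-5 mol/kg
α₀ = 1/(1 + K1/[H⁺] + K1K2/[H⁺]²) = 1/(1 + 10^+2.13 + 10^+1.05) = 0.006797
DIC = [CO2*]/α₀ = 1.022×10^-5 / 0.006797 = 1.50 mmol/kg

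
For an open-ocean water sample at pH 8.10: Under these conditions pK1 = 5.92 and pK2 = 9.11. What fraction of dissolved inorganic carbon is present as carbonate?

α₂ = 0.0885

α₂ = 1 / (1 + [H⁺]/K2 + [H⁺]²/(K1K2)) = 1 / (1 + 10^+1.01 + 10^-1.17)
   = 1 / (1 + 10.233 + 0.067608) = 1/11.301 = 0.08849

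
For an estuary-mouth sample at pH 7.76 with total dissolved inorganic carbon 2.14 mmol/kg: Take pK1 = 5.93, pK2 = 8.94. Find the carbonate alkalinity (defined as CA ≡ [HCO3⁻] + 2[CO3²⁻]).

CA = 2.24 mmol/kg

CA = [HCO3⁻] + 2[CO3²⁻] = (α₁ + 2α₂)·DIC
At pH 7.76: [H⁺]/K1 = 10^-1.83 = 0.014791, K2/[H⁺] = 10^-1.18 = 0.066069
α₁ = 1/(1 + 0.014791 + 0.066069) = 1/1.0809 = 0.9252; α₂ = α₁·K2/[H⁺] = 0.06113
α₁ + 2α₂ = 1.0474
CA = 1.0474 × 2.14 = 2.24 mmol/kg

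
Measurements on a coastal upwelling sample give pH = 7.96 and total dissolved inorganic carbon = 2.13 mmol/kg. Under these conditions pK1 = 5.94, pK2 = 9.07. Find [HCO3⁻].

[HCO3⁻] = 1.96 mmol/kg

α₁ = 1 / (1 + [H⁺]/K1 + K2/[H⁺]) = 1 / (1 + 10^-2.02 + 10^-1.11)
   = 1 / (1 + 0.0095499 + 0.077625) = 1/1.0872 = 0.9198
[HCO3⁻] = α₁ × DIC = 0.9198 × 2.13 = 1.96 mmol/kg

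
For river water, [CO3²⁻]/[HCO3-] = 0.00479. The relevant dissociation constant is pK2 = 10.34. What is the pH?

From K2 = [H⁺][CO3²⁻]/[HCO3-]:  pH = pK2 + log₁₀([CO3²⁻]/[HCO3-])
log₁₀(0.00479) = -2.320
pH = 10.34 + (-2.320) = 8.02

pH = 8.02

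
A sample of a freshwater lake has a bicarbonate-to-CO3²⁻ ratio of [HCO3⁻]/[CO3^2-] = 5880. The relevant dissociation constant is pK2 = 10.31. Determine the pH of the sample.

From K2 = [H⁺][CO3^2-]/[HCO3⁻]:  pH = pK2 − log₁₀([HCO3⁻]/[CO3^2-])
log₁₀(5880) = +3.769
pH = 10.31 − (+3.769) = 6.54

pH = 6.54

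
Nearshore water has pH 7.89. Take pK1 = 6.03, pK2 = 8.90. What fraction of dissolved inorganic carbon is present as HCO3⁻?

α₁ = 1 / (1 + [H⁺]/K1 + K2/[H⁺]) = 1 / (1 + 10^-1.86 + 10^-1.01)
   = 1 / (1 + 0.013804 + 0.097724) = 1/1.1115 = 0.8997

α₁ = 0.900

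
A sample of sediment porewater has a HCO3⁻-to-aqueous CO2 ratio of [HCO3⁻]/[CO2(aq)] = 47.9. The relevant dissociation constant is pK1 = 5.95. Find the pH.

pH = 7.63

From K1 = [H⁺][HCO3⁻]/[CO2(aq)]:  pH = pK1 + log₁₀([HCO3⁻]/[CO2(aq)])
log₁₀(47.9) = +1.680
pH = 5.95 + (+1.680) = 7.63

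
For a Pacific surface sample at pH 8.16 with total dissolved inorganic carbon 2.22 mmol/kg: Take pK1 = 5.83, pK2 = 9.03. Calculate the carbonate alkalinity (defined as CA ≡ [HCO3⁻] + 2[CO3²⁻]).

CA = [HCO3⁻] + 2[CO3²⁻] = (α₁ + 2α₂)·DIC
At pH 8.16: [H⁺]/K1 = 10^-2.33 = 0.0046774, K2/[H⁺] = 10^-0.87 = 0.13490
α₁ = 1/(1 + 0.0046774 + 0.13490) = 1/1.1396 = 0.8775; α₂ = α₁·K2/[H⁺] = 0.1184
α₁ + 2α₂ = 1.1143
CA = 1.1143 × 2.22 = 2.47 mmol/kg

CA = 2.47 mmol/kg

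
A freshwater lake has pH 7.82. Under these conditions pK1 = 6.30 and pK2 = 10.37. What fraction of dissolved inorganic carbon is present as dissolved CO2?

α₀ = 1 / (1 + K1/[H⁺] + K1K2/[H⁺]²) = 1 / (1 + 10^+1.52 + 10^-1.03)
   = 1 / (1 + 33.113 + 0.093325) = 1/34.206 = 0.02923

α₀ = 0.0292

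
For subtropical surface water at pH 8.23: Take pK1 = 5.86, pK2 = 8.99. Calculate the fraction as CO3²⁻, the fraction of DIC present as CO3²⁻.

α₂ = 0.148

α₂ = 1 / (1 + [H⁺]/K2 + [H⁺]²/(K1K2)) = 1 / (1 + 10^+0.76 + 10^-1.61)
   = 1 / (1 + 5.7544 + 0.024547) = 1/6.7789 = 0.1475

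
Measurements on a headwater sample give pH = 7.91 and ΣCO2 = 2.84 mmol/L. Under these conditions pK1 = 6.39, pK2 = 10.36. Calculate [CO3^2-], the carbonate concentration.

α₂ = 1 / (1 + [H⁺]/K2 + [H⁺]²/(K1K2)) = 1 / (1 + 10^+2.45 + 10^+0.93)
   = 1 / (1 + 281.84 + 8.5114) = 1/291.35 = 0.003432
[CO3²⁻] = α₂ × DIC = 0.003432 × 2.84 = 0.00975 mmol/L = 9.75 μmol/L

[CO3²⁻] = 9.75 μmol/L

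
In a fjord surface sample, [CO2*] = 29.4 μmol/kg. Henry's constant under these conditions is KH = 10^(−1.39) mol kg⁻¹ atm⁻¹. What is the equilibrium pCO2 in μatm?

pCO2 = 722 μatm

KH = 10^(−1.39) = 4.074×10^-2 mol kg⁻¹ atm⁻¹
pCO2 = [CO2*]/KH = 29.4×10^-6 / 4.074×10^-2 = 7.22×10^-4 atm = 722 μatm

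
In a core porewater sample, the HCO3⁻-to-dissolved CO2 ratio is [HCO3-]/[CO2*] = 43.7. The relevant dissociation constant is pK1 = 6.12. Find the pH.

From K1 = [H⁺][HCO3-]/[CO2*]:  pH = pK1 + log₁₀([HCO3-]/[CO2*])
log₁₀(43.7) = +1.640
pH = 6.12 + (+1.640) = 7.76

pH = 7.76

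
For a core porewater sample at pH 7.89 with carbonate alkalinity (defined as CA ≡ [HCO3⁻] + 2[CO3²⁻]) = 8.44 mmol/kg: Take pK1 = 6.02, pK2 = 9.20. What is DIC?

CA = [HCO3⁻] + 2[CO3²⁻] = (α₁ + 2α₂)·DIC
At pH 7.89: [H⁺]/K1 = 10^-1.87 = 0.013490, K2/[H⁺] = 10^-1.31 = 0.048978
α₁ = 1/(1 + 0.013490 + 0.048978) = 1/1.0625 = 0.9412; α₂ = α₁·K2/[H⁺] = 0.04610
α₁ + 2α₂ = 1.0334
DIC = CA / (α₁ + 2α₂) = 8.44 / 1.0334 = 8.17 mmol/kg

DIC = 8.17 mmol/kg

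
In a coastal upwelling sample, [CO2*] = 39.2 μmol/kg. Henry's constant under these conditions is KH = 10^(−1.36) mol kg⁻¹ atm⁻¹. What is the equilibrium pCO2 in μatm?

pCO2 = 898 μatm

KH = 10^(−1.36) = 4.365×10^-2 mol kg⁻¹ atm⁻¹
pCO2 = [CO2*]/KH = 39.2×10^-6 / 4.365×10^-2 = 8.98×10^-4 atm = 898 μatm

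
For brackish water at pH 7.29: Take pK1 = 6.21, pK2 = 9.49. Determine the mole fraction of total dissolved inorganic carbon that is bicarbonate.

α₁ = 1 / (1 + [H⁺]/K1 + K2/[H⁺]) = 1 / (1 + 10^-1.08 + 10^-2.20)
   = 1 / (1 + 0.083176 + 0.0063096) = 1/1.0895 = 0.9179

α₁ = 0.918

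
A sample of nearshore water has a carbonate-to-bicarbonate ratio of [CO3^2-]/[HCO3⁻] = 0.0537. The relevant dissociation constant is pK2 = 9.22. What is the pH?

From K2 = [H⁺][CO3^2-]/[HCO3⁻]:  pH = pK2 + log₁₀([CO3^2-]/[HCO3⁻])
log₁₀(0.0537) = -1.270
pH = 9.22 + (-1.270) = 7.95

pH = 7.95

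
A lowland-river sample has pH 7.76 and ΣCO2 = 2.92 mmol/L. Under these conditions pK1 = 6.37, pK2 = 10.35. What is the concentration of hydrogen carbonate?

[HCO3⁻] = 2.80 mmol/L

α₁ = 1 / (1 + [H⁺]/K1 + K2/[H⁺]) = 1 / (1 + 10^-1.39 + 10^-2.59)
   = 1 / (1 + 0.040738 + 0.0025704) = 1/1.0433 = 0.9585
[HCO3⁻] = α₁ × DIC = 0.9585 × 2.92 = 2.80 mmol/L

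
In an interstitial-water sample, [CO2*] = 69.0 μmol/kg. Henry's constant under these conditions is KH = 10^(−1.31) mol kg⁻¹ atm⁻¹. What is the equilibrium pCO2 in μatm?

KH = 10^(−1.31) = 4.898×10^-2 mol kg⁻¹ atm⁻¹
pCO2 = [CO2*]/KH = 69.0×10^-6 / 4.898×10^-2 = 1.41×10^-3 atm = 1410 μatm

pCO2 = 1410 μatm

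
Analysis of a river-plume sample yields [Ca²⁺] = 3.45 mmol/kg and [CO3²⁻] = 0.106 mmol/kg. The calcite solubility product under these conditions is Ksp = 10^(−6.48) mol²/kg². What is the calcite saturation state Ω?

Ksp = 10^(−6.48) = 3.311×10^-7
Ω = [Ca²⁺][CO3²⁻]/Ksp = (3.45×10^-3)(0.106×10^-3) / 3.311×10^-7 = 1.10

Ω = 1.10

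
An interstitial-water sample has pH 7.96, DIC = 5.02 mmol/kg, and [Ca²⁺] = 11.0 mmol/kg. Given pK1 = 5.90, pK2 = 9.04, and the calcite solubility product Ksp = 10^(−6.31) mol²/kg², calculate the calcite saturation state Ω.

Ω = 8.59

α₂ = 1 / (1 + [H⁺]/K2 + [H⁺]²/(K1K2)) = 1 / (1 + 10^+1.08 + 10^-0.98)
   = 1 / (1 + 12.023 + 0.10471) = 1/13.127 = 0.07618
[CO3²⁻] = α₂ × DIC = 0.07618 × 5.02 = 0.3824 mmol/kg
Ksp = 10^(−6.31) = 4.898×10^-7
Ω = [Ca²⁺][CO3²⁻]/Ksp = (11.0×10^-3)(3.824×10^-4) / 4.898×10^-7 = 8.59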